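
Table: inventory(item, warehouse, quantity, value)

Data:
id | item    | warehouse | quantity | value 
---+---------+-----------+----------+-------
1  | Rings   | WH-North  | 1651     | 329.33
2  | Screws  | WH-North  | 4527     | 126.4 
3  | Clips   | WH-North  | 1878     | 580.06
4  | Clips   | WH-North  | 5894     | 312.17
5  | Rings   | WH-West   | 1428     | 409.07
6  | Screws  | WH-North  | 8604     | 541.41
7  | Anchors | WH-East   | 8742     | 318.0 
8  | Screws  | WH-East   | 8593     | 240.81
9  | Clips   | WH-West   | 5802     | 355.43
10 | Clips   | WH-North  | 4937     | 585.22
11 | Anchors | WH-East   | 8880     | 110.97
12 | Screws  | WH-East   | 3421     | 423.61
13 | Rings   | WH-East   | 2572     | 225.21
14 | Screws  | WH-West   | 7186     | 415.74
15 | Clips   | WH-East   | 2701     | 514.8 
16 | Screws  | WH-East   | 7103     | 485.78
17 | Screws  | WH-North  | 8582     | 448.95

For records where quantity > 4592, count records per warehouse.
SELECT warehouse, COUNT(*)
FROM inventory
WHERE quantity > 4592
GROUP BY warehouse

Note: WHERE filters rows before grouping.

Result:
  WH-East: 4
  WH-North: 4
  WH-West: 2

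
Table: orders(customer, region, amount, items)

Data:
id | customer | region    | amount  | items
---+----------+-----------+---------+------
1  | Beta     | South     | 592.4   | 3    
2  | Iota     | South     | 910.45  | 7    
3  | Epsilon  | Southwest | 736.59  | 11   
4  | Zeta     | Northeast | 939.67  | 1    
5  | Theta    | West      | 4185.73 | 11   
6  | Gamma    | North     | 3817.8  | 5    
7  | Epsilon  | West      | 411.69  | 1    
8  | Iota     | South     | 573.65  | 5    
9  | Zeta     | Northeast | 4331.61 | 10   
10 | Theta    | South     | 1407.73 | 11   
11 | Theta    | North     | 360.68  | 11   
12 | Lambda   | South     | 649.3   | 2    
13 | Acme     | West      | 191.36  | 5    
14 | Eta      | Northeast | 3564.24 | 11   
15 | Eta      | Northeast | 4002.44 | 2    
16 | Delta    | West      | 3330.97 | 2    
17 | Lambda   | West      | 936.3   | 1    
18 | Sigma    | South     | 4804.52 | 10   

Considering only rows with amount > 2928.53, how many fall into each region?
SELECT region, COUNT(*)
FROM orders
WHERE amount > 2928.53
GROUP BY region

Note: WHERE filters rows before grouping.

Result:
  North: 1
  Northeast: 3
  South: 1
  West: 2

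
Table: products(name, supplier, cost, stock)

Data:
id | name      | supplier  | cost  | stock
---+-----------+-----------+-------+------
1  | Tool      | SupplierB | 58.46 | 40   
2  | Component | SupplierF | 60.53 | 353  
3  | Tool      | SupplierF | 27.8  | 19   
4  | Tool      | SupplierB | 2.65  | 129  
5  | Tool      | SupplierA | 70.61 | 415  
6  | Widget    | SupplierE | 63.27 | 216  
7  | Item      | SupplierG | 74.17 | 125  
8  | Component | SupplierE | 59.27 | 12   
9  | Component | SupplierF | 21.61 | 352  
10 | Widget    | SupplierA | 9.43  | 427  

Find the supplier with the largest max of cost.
SELECT supplier, MAX(cost) as val
FROM products
GROUP BY supplier
ORDER BY val DESC
LIMIT 1

Result: SupplierG with max(cost) = 74.17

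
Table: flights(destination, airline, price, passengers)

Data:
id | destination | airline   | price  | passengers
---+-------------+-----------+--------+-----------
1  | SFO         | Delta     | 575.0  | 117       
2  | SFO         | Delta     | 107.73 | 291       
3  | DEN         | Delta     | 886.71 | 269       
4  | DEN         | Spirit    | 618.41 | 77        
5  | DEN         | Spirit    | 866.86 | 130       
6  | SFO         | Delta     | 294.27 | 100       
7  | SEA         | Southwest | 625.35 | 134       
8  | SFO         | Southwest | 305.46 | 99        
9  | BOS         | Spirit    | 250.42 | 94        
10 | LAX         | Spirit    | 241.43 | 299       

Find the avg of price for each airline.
SELECT airline, AVG(price) as result
FROM flights
GROUP BY airline

Result:
  Delta: 465.93
  Southwest: 465.41
  Spirit: 494.28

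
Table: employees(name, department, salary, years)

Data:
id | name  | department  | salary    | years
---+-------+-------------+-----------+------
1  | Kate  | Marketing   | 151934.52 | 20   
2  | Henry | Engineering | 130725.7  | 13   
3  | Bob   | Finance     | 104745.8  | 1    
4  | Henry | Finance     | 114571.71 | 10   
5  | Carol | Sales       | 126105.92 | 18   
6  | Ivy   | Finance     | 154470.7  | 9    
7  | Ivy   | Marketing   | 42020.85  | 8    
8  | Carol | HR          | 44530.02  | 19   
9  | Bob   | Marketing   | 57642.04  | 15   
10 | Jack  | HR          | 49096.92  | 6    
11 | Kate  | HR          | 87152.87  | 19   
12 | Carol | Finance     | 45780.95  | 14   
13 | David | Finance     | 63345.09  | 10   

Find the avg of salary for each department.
SELECT department, AVG(salary) as result
FROM employees
GROUP BY department

Result:
  Engineering: 130725.70
  Finance: 96582.85
  HR: 60259.94
  Marketing: 83865.80
  Sales: 126105.92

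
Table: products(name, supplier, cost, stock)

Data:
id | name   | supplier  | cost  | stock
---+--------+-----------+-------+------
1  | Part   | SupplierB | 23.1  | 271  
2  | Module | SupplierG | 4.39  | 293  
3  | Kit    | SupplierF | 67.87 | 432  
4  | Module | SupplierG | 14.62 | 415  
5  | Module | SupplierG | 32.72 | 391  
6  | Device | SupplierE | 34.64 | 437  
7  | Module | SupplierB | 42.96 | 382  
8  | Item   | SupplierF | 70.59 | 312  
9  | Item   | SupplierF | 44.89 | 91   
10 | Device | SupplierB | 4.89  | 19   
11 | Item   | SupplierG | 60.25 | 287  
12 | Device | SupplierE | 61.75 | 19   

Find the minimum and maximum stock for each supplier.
SELECT supplier, MIN(stock), MAX(stock)
FROM products
GROUP BY supplier

Result:
  SupplierB: min=19, max=382
  SupplierE: min=19, max=437
  SupplierF: min=91, max=432
  SupplierG: min=287, max=415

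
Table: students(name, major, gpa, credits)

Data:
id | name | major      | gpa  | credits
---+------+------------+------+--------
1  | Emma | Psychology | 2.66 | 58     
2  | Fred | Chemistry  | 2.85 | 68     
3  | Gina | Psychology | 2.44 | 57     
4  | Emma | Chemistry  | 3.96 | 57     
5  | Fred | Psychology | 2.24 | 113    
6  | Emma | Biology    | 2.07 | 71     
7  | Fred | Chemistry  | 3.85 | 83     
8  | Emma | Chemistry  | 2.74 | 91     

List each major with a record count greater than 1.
SELECT major, COUNT(*) as cnt
FROM students
GROUP BY major
HAVING COUNT(*) > 1

Result:
  Chemistry: 4
  Psychology: 3

Note: HAVING filters groups after aggregation, WHERE filters rows before.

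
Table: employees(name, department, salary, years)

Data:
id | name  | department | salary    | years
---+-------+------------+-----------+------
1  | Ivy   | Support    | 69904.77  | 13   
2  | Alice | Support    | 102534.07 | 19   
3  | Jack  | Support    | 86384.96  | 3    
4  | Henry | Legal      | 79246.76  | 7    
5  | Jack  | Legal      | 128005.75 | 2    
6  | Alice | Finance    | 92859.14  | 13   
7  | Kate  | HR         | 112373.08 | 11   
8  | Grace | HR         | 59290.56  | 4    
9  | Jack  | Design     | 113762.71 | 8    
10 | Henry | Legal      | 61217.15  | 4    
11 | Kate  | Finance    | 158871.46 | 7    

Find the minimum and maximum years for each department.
SELECT department, MIN(years), MAX(years)
FROM employees
GROUP BY department

Result:
  Design: min=8, max=8
  Finance: min=7, max=13
  HR: min=4, max=11
  Legal: min=2, max=7
  Support: min=3, max=19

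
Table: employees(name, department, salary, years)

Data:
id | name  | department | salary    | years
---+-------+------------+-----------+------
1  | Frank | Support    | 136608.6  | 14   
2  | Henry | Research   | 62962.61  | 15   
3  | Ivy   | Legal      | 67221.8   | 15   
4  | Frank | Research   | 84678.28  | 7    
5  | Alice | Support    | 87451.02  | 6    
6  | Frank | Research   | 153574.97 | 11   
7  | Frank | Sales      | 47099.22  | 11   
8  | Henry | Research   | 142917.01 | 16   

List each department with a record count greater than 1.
SELECT department, COUNT(*) as cnt
FROM employees
GROUP BY department
HAVING COUNT(*) > 1

Result:
  Research: 4
  Support: 2

Note: HAVING filters groups after aggregation, WHERE filters rows before.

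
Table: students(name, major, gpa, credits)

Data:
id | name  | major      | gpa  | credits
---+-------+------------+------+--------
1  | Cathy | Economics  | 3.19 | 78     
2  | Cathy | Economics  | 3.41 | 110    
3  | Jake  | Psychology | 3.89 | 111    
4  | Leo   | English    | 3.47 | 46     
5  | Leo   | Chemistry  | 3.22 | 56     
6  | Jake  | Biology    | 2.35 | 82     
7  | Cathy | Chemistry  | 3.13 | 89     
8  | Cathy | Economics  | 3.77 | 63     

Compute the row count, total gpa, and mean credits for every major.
SELECT major,
       COUNT(*) as cnt,
       SUM(gpa) as total_gpa,
       AVG(credits) as avg_credits
FROM students
GROUP BY major

Result:
  Biology: 1 records, 2.35 total gpa, 82.00 avg credits
  Chemistry: 2 records, 6.35 total gpa, 72.50 avg credits
  Economics: 3 records, 10.37 total gpa, 83.67 avg credits
  English: 1 records, 3.47 total gpa, 46.00 avg credits
  Psychology: 1 records, 3.89 total gpa, 111.00 avg credits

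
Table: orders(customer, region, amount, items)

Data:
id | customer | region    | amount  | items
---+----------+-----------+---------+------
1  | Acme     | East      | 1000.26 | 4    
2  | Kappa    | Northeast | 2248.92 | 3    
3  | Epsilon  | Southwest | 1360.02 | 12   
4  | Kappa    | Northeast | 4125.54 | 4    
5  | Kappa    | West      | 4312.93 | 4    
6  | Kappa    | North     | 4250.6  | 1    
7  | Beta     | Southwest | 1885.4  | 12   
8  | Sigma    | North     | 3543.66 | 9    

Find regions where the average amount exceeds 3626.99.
SELECT region, AVG(amount)
FROM orders
GROUP BY region
HAVING AVG(amount) > 3626.99

Result:
  North: avg=3897.13
  West: avg=4312.93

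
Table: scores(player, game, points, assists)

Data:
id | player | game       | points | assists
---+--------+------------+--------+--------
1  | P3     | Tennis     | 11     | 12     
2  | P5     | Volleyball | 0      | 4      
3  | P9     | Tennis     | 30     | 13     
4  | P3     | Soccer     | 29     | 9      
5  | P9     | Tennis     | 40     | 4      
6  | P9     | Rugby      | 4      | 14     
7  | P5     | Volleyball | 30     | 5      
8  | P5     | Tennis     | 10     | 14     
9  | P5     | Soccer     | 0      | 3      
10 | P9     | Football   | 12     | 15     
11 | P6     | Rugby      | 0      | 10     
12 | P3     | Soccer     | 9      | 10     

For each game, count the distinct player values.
SELECT game, COUNT(DISTINCT player)
FROM scores
GROUP BY game

Result:
  Football: 1 distinct
  Rugby: 2 distinct
  Soccer: 2 distinct
  Tennis: 3 distinct
  Volleyball: 1 distinct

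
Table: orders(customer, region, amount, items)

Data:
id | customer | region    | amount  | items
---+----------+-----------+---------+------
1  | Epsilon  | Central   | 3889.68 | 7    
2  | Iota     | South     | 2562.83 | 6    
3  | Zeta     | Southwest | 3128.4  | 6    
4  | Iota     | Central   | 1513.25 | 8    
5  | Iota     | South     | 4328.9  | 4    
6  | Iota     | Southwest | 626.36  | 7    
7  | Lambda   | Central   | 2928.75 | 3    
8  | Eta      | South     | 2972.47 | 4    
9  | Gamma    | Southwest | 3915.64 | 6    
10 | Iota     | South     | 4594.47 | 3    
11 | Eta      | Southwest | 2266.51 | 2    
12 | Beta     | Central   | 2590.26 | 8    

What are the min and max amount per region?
SELECT region, MIN(amount), MAX(amount)
FROM orders
GROUP BY region

Result:
  Central: min=1513.25, max=3889.68
  South: min=2562.83, max=4594.47
  Southwest: min=626.36, max=3915.64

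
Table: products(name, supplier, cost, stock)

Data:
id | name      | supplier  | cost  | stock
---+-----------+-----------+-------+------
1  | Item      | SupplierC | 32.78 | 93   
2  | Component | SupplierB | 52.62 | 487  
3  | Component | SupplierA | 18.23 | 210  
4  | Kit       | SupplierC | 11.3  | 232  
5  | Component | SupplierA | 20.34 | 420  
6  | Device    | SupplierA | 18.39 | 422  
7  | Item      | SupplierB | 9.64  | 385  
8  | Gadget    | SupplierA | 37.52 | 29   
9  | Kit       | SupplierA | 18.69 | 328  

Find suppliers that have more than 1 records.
SELECT supplier, COUNT(*) as cnt
FROM products
GROUP BY supplier
HAVING COUNT(*) > 1

Result:
  SupplierA: 5
  SupplierB: 2
  SupplierC: 2

Note: HAVING filters groups after aggregation, WHERE filters rows before.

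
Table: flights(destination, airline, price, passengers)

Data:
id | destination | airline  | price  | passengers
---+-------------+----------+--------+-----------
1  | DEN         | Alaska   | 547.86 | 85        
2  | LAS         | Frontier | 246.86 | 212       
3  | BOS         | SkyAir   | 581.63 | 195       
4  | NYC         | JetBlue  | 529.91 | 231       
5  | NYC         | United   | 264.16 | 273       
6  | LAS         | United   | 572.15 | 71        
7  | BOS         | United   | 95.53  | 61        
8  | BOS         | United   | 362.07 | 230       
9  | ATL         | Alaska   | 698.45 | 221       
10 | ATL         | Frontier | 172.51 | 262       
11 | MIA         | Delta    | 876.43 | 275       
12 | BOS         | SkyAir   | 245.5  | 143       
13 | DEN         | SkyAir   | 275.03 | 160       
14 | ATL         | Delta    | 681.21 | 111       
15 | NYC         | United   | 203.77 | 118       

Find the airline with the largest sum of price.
SELECT airline, SUM(price) as val
FROM flights
GROUP BY airline
ORDER BY val DESC
LIMIT 1

Result: Delta with sum(price) = 1557.64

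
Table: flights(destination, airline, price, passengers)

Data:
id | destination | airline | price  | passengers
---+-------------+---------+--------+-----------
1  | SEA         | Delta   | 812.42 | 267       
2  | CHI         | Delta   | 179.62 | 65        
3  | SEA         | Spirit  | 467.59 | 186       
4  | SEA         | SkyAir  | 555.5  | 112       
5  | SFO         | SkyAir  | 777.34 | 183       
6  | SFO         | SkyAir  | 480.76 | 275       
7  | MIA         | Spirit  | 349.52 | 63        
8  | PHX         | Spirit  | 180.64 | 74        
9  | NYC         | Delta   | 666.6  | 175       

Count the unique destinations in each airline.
SELECT airline, COUNT(DISTINCT destination)
FROM flights
GROUP BY airline

Result:
  Delta: 3 distinct
  SkyAir: 2 distinct
  Spirit: 3 distinct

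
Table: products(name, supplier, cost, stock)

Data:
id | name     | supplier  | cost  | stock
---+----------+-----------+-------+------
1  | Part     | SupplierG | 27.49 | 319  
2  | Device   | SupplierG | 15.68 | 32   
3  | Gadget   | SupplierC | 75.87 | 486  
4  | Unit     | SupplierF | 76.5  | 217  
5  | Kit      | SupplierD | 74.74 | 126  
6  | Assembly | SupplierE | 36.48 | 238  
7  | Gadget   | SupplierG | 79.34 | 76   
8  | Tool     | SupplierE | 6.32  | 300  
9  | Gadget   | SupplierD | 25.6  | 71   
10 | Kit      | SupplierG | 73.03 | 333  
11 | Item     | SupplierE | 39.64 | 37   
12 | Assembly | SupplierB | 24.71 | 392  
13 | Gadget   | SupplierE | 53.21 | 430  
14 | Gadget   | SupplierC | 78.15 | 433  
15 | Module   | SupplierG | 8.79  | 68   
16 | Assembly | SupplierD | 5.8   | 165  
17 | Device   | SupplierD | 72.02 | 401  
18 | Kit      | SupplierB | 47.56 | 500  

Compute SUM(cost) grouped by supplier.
SELECT supplier, SUM(cost) as result
FROM products
GROUP BY supplier

Result:
  SupplierB: 72.27
  SupplierC: 154.02
  SupplierD: 178.16
  SupplierE: 135.65
  SupplierF: 76.50
  SupplierG: 204.33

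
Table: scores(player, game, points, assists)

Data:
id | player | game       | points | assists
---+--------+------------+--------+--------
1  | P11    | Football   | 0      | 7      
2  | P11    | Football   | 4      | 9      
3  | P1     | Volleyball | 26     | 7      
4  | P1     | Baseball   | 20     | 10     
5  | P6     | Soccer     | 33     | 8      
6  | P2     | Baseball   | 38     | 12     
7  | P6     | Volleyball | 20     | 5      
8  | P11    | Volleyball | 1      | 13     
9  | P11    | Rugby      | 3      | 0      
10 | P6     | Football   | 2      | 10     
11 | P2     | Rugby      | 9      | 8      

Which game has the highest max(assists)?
SELECT game, MAX(assists) as val
FROM scores
GROUP BY game
ORDER BY val DESC
LIMIT 1

Result: Volleyball with max(assists) = 13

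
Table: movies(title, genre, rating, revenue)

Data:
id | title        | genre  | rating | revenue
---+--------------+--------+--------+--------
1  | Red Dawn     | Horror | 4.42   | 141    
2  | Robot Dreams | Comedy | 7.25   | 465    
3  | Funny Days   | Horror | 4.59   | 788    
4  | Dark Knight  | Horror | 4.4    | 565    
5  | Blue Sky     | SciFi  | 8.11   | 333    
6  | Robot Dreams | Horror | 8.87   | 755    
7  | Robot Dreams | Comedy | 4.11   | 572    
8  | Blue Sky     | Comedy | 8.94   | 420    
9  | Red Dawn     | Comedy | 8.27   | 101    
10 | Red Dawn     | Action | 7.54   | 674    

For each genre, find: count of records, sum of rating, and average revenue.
SELECT genre,
       COUNT(*) as cnt,
       SUM(rating) as total_rating,
       AVG(revenue) as avg_revenue
FROM movies
GROUP BY genre

Result:
  Action: 1 records, 7.54 total rating, 674.00 avg revenue
  Comedy: 4 records, 28.57 total rating, 389.50 avg revenue
  Horror: 4 records, 22.28 total rating, 562.25 avg revenue
  SciFi: 1 records, 8.11 total rating, 333.00 avg revenue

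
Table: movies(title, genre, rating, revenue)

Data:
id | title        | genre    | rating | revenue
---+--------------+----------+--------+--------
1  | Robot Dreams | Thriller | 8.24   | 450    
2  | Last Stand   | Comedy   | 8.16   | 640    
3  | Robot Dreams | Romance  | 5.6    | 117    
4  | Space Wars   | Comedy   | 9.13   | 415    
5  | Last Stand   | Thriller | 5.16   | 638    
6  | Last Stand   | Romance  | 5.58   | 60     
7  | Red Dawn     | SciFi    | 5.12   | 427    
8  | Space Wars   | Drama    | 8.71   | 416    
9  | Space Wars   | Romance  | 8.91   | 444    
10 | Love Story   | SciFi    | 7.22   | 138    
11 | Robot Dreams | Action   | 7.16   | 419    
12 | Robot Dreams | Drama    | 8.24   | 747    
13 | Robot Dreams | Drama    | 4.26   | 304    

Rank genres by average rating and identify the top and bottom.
SELECT genre, AVG(rating)
FROM movies
GROUP BY genre
ORDER BY AVG(rating)

All groups:
  SciFi: 6.17
  Romance: 6.70
  Thriller: 6.70
  Drama: 7.07
  Action: 7.16
  Comedy: 8.65

Highest: Comedy (8.65)
Lowest: SciFi (6.17)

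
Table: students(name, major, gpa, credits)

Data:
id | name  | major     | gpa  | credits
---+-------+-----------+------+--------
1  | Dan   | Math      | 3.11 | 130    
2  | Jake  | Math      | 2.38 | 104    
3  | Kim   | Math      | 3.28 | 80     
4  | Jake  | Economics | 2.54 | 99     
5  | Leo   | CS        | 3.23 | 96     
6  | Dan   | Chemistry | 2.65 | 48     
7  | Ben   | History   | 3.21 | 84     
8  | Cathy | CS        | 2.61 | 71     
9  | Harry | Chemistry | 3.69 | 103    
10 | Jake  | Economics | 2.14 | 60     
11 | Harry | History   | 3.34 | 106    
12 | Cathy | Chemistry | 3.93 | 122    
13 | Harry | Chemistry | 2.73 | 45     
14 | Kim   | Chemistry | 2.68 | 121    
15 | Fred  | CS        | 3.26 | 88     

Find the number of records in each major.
SELECT major, COUNT(*) as count
FROM students
GROUP BY major

Result:
  CS: 3
  Chemistry: 5
  Economics: 2
  History: 2
  Math: 3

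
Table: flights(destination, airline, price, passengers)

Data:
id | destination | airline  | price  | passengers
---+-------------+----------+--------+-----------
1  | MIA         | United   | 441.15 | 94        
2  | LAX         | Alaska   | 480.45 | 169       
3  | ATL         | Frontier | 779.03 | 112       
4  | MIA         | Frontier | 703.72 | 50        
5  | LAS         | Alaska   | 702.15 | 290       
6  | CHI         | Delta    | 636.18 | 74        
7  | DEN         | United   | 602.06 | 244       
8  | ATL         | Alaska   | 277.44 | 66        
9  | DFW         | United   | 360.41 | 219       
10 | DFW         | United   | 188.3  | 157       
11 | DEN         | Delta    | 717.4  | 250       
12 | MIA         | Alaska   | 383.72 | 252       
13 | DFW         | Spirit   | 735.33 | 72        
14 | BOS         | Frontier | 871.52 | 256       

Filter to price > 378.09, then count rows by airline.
SELECT airline, COUNT(*)
FROM flights
WHERE price > 378.09
GROUP BY airline

Note: WHERE filters rows before grouping.

Result:
  Alaska: 3
  Delta: 2
  Frontier: 3
  Spirit: 1
  United: 2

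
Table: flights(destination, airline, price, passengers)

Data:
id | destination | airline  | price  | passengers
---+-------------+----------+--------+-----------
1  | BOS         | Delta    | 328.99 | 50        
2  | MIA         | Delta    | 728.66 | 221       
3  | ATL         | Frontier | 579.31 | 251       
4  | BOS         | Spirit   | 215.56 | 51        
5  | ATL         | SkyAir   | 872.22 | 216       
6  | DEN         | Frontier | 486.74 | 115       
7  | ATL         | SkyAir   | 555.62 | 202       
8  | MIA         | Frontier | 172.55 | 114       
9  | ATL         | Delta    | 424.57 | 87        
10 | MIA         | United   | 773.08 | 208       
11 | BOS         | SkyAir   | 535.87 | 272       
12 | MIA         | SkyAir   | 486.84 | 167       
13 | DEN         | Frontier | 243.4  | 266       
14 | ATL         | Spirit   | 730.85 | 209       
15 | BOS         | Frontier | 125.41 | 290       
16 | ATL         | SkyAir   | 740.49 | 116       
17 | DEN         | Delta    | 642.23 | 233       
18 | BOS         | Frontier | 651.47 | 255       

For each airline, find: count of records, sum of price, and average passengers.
SELECT airline,
       COUNT(*) as cnt,
       SUM(price) as total_price,
       AVG(passengers) as avg_passengers
FROM flights
GROUP BY airline

Result:
  Delta: 4 records, 2124.45 total price, 147.75 avg passengers
  Frontier: 6 records, 2258.88 total price, 215.17 avg passengers
  SkyAir: 5 records, 3191.04 total price, 194.60 avg passengers
  Spirit: 2 records, 946.41 total price, 130.00 avg passengers
  United: 1 records, 773.08 total price, 208.00 avg passengers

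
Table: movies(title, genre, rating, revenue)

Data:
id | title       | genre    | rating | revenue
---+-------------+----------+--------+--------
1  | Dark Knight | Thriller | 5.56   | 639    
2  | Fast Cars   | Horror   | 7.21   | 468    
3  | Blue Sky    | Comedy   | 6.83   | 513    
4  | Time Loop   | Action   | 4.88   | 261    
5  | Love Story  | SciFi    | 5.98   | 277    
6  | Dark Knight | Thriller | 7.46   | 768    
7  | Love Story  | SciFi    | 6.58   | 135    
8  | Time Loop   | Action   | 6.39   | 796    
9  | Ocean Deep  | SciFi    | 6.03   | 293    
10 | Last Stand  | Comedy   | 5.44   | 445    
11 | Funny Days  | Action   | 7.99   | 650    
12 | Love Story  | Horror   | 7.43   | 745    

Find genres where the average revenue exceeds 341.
SELECT genre, AVG(revenue)
FROM movies
GROUP BY genre
HAVING AVG(revenue) > 341

Result:
  Action: avg=569.00
  Comedy: avg=479.00
  Horror: avg=606.50
  Thriller: avg=703.50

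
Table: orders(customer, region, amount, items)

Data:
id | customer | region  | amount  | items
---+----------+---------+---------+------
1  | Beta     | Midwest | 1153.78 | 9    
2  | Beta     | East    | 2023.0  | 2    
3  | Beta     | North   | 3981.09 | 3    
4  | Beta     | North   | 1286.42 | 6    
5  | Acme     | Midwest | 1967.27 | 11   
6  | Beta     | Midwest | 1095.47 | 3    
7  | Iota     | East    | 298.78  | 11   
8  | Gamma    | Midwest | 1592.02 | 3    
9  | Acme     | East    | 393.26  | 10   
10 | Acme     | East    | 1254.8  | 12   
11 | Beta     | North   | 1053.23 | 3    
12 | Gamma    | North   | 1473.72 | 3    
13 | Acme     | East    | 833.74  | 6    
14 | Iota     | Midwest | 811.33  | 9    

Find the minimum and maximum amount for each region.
SELECT region, MIN(amount), MAX(amount)
FROM orders
GROUP BY region

Result:
  East: min=298.78, max=2023.00
  Midwest: min=811.33, max=1967.27
  North: min=1053.23, max=3981.09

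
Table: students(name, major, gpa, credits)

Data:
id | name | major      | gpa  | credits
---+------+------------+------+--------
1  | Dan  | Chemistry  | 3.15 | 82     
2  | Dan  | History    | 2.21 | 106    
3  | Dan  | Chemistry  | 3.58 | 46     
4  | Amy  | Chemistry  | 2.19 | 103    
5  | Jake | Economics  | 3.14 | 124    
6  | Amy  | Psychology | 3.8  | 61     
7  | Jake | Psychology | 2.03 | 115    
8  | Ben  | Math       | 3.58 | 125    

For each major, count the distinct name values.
SELECT major, COUNT(DISTINCT name)
FROM students
GROUP BY major

Result:
  Chemistry: 2 distinct
  Economics: 1 distinct
  History: 1 distinct
  Math: 1 distinct
  Psychology: 2 distinct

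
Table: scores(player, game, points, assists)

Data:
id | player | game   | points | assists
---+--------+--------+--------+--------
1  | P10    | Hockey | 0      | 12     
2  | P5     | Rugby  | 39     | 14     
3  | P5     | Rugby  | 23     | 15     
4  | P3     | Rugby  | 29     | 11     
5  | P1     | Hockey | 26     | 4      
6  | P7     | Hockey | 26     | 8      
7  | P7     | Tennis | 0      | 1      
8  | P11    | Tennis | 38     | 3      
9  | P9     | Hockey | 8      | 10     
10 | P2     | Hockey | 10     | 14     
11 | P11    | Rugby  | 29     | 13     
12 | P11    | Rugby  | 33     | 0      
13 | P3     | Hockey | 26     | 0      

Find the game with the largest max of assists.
SELECT game, MAX(assists) as val
FROM scores
GROUP BY game
ORDER BY val DESC
LIMIT 1

Result: Rugby with max(assists) = 15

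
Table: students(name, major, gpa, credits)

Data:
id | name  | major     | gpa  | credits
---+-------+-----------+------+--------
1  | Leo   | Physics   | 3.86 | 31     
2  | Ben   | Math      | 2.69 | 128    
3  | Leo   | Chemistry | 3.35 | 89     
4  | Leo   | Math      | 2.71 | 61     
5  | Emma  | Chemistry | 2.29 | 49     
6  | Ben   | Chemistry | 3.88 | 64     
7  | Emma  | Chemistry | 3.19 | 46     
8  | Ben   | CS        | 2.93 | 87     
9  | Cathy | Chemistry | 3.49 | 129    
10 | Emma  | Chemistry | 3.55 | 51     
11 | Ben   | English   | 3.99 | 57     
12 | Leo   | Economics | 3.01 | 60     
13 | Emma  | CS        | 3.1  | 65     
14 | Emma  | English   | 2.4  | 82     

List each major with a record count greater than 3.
SELECT major, COUNT(*) as cnt
FROM students
GROUP BY major
HAVING COUNT(*) > 3

Result:
  Chemistry: 6

Note: HAVING filters groups after aggregation, WHERE filters rows before.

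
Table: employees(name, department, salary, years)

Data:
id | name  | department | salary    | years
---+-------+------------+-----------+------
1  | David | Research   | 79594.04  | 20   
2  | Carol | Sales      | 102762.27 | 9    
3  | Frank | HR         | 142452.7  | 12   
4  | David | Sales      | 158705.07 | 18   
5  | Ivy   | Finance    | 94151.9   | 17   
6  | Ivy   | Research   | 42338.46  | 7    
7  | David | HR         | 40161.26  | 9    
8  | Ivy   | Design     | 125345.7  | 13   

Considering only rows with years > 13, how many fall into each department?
SELECT department, COUNT(*)
FROM employees
WHERE years > 13
GROUP BY department

Note: WHERE filters rows before grouping.

Result:
  Finance: 1
  Research: 1
  Sales: 1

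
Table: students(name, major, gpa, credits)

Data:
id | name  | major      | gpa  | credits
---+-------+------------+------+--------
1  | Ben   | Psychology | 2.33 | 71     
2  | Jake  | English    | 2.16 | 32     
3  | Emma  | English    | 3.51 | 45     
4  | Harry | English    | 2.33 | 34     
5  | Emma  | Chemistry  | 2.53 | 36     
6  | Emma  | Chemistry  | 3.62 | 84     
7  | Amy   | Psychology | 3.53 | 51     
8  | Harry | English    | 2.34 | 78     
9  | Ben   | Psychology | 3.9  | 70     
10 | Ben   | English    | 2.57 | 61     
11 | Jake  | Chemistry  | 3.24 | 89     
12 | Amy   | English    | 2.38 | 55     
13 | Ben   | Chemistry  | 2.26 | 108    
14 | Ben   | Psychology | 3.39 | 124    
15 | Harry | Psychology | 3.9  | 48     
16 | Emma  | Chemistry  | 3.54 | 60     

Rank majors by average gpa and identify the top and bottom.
SELECT major, AVG(gpa)
FROM students
GROUP BY major
ORDER BY AVG(gpa)

All groups:
  English: 2.55
  Chemistry: 3.04
  Psychology: 3.41

Highest: Psychology (3.41)
Lowest: English (2.55)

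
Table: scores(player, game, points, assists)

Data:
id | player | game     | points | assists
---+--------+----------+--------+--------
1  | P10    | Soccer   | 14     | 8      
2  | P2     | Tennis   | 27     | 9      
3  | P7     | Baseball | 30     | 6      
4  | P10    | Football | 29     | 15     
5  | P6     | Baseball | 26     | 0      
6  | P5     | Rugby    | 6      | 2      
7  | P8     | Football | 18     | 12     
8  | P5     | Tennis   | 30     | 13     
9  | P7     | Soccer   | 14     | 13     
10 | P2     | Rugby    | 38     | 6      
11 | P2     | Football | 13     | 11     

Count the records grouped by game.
SELECT game, COUNT(*) as count
FROM scores
GROUP BY game

Result:
  Baseball: 2
  Football: 3
  Rugby: 2
  Soccer: 2
  Tennis: 2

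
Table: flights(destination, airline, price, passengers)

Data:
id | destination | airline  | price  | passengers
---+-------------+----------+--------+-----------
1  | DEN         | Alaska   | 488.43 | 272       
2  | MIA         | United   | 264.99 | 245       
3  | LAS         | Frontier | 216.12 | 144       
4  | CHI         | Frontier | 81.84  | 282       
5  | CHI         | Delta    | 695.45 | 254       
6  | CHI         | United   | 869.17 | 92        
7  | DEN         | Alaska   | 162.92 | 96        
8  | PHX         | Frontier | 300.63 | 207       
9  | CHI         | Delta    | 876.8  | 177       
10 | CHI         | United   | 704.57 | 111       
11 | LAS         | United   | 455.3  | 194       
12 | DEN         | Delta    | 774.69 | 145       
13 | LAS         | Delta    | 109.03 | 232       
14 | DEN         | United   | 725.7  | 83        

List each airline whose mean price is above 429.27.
SELECT airline, AVG(price)
FROM flights
GROUP BY airline
HAVING AVG(price) > 429.27

Result:
  Delta: avg=613.99
  United: avg=603.95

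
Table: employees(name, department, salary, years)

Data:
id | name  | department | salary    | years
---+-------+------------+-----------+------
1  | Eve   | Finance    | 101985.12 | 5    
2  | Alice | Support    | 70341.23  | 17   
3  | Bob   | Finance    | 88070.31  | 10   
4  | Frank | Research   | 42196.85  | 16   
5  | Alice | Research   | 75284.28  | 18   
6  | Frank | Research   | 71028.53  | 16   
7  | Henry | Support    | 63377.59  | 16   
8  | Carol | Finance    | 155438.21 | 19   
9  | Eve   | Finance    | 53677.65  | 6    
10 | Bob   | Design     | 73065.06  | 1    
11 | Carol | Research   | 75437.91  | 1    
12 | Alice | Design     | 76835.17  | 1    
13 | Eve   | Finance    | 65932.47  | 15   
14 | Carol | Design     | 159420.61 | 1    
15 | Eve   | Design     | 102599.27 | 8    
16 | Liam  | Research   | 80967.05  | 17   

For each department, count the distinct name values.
SELECT department, COUNT(DISTINCT name)
FROM employees
GROUP BY department

Result:
  Design: 4 distinct
  Finance: 3 distinct
  Research: 4 distinct
  Support: 2 distinct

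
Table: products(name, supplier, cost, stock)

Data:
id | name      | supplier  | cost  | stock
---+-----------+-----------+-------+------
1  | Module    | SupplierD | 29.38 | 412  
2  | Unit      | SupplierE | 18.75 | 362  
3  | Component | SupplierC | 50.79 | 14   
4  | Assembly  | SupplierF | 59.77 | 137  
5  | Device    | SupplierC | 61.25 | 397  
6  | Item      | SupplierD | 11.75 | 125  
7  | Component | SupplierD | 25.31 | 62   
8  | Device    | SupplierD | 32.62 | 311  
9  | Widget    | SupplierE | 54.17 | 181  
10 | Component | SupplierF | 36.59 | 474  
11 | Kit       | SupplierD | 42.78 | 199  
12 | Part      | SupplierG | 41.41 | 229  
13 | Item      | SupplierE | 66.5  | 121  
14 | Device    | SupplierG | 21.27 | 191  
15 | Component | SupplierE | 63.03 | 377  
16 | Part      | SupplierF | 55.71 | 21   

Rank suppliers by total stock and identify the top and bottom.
SELECT supplier, SUM(stock)
FROM products
GROUP BY supplier
ORDER BY SUM(stock)

All groups:
  SupplierC: 411
  SupplierG: 420
  SupplierF: 632
  SupplierE: 1041
  SupplierD: 1109

Highest: SupplierD (1109)
Lowest: SupplierC (411)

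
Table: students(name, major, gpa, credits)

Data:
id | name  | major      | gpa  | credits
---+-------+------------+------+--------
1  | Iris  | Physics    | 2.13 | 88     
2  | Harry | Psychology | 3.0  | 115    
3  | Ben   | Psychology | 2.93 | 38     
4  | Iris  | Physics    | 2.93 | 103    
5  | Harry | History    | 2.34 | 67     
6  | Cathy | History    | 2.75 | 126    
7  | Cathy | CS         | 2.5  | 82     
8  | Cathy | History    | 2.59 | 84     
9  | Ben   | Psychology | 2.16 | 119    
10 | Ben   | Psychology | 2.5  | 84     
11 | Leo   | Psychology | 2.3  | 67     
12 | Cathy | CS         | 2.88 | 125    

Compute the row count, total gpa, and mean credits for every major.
SELECT major,
       COUNT(*) as cnt,
       SUM(gpa) as total_gpa,
       AVG(credits) as avg_credits
FROM students
GROUP BY major

Result:
  CS: 2 records, 5.38 total gpa, 103.50 avg credits
  History: 3 records, 7.68 total gpa, 92.33 avg credits
  Physics: 2 records, 5.06 total gpa, 95.50 avg credits
  Psychology: 5 records, 12.89 total gpa, 84.60 avg credits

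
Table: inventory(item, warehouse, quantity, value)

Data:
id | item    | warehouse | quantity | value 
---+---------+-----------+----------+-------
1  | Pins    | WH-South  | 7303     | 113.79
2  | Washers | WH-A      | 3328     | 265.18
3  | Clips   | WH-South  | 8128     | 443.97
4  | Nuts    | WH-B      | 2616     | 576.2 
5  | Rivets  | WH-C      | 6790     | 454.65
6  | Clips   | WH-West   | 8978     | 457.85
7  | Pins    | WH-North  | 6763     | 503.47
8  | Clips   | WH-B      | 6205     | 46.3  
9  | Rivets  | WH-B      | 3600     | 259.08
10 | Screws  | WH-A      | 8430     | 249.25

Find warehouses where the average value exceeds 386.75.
SELECT warehouse, AVG(value)
FROM inventory
GROUP BY warehouse
HAVING AVG(value) > 386.75

Result:
  WH-C: avg=454.65
  WH-North: avg=503.47
  WH-West: avg=457.85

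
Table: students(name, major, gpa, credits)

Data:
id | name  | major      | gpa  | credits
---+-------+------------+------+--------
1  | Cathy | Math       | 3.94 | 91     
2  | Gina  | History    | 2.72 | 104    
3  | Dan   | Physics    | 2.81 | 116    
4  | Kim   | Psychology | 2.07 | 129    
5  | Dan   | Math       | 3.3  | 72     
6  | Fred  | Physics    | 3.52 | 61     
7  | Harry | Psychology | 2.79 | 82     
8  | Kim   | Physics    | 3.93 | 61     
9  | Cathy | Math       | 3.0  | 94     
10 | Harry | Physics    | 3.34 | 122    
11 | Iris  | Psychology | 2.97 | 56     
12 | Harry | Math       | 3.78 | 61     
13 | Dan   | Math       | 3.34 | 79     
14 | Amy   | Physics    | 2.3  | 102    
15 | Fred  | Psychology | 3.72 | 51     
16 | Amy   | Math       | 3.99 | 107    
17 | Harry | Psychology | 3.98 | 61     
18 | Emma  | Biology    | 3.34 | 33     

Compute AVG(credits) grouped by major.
SELECT major, AVG(credits) as result
FROM students
GROUP BY major

Result:
  Biology: 33.00
  History: 104.00
  Math: 84.00
  Physics: 92.40
  Psychology: 75.80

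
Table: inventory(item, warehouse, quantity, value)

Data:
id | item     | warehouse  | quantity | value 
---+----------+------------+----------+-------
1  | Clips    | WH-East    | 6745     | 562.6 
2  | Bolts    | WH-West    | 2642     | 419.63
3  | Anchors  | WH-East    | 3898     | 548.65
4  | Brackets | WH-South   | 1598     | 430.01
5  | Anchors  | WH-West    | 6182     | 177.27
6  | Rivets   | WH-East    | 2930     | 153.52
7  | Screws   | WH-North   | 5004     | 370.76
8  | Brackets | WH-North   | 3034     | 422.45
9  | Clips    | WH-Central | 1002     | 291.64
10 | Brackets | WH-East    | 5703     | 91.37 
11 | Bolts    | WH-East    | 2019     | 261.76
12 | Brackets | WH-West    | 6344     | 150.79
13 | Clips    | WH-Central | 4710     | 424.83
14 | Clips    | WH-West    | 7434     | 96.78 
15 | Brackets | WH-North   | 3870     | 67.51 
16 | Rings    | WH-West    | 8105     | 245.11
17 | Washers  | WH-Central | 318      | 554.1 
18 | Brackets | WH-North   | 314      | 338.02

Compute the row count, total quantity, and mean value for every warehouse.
SELECT warehouse,
       COUNT(*) as cnt,
       SUM(quantity) as total_quantity,
       AVG(value) as avg_value
FROM inventory
GROUP BY warehouse

Result:
  WH-Central: 3 records, 6030 total quantity, 423.52 avg value
  WH-East: 5 records, 21295 total quantity, 323.58 avg value
  WH-North: 4 records, 12222 total quantity, 299.69 avg value
  WH-South: 1 records, 1598 total quantity, 430.01 avg value
  WH-West: 5 records, 30707 total quantity, 217.92 avg value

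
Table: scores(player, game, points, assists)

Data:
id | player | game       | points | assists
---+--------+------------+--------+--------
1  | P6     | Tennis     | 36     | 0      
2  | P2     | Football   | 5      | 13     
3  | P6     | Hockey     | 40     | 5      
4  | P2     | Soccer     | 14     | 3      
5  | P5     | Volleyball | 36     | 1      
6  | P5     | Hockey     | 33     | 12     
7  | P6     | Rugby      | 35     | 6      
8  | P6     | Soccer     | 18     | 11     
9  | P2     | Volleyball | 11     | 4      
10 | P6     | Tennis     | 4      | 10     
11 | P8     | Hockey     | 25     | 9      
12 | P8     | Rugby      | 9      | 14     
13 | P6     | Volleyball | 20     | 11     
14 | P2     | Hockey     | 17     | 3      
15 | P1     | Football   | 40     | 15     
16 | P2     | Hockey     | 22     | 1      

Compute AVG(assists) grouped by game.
SELECT game, AVG(assists) as result
FROM scores
GROUP BY game

Result:
  Football: 14.00
  Hockey: 6.00
  Rugby: 10.00
  Soccer: 7.00
  Tennis: 5.00
  Volleyball: 5.33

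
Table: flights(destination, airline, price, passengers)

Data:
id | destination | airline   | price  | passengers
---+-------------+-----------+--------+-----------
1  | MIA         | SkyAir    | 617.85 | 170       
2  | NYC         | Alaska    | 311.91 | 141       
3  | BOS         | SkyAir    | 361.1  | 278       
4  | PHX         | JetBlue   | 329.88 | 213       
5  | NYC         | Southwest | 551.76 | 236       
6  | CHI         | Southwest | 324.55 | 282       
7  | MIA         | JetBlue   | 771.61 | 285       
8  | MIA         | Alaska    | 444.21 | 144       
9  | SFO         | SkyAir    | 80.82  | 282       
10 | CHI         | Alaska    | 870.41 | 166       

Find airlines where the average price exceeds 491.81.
SELECT airline, AVG(price)
FROM flights
GROUP BY airline
HAVING AVG(price) > 491.81

Result:
  Alaska: avg=542.18
  JetBlue: avg=550.75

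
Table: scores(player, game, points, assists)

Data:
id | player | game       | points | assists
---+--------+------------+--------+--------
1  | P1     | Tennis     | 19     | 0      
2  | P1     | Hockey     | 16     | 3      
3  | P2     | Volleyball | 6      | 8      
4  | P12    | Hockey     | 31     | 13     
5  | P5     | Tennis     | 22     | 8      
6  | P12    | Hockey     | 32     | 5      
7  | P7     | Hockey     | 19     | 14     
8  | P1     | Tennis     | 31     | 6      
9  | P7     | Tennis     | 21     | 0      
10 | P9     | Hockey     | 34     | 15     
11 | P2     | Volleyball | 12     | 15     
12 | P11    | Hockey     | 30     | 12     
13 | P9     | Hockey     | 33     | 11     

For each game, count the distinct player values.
SELECT game, COUNT(DISTINCT player)
FROM scores
GROUP BY game

Result:
  Hockey: 5 distinct
  Tennis: 3 distinct
  Volleyball: 1 distinct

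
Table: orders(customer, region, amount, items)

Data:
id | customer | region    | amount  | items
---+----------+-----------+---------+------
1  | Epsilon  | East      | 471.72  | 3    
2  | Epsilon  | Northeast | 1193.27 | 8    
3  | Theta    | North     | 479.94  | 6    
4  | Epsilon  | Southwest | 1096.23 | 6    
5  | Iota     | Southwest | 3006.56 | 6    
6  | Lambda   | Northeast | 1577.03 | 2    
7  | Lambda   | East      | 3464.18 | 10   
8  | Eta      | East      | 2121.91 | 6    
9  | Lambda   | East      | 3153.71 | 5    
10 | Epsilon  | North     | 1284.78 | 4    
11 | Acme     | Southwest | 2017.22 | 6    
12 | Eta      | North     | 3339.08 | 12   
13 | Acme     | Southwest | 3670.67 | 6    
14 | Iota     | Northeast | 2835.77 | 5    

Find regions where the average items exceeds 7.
SELECT region, AVG(items)
FROM orders
GROUP BY region
HAVING AVG(items) > 7

Result:
  North: avg=7.33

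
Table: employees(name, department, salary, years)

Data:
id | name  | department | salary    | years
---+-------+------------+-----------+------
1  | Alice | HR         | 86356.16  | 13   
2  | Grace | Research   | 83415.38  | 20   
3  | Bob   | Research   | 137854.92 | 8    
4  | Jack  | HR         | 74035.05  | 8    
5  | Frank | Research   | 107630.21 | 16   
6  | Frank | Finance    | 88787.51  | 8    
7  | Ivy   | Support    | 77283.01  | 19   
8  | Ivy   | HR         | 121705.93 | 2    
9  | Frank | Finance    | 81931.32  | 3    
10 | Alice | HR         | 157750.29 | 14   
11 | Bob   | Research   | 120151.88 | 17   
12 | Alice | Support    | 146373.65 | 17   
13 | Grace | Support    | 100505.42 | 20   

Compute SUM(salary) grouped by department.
SELECT department, SUM(salary) as result
FROM employees
GROUP BY department

Result:
  Finance: 170718.83
  HR: 439847.43
  Research: 449052.39
  Support: 324162.08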